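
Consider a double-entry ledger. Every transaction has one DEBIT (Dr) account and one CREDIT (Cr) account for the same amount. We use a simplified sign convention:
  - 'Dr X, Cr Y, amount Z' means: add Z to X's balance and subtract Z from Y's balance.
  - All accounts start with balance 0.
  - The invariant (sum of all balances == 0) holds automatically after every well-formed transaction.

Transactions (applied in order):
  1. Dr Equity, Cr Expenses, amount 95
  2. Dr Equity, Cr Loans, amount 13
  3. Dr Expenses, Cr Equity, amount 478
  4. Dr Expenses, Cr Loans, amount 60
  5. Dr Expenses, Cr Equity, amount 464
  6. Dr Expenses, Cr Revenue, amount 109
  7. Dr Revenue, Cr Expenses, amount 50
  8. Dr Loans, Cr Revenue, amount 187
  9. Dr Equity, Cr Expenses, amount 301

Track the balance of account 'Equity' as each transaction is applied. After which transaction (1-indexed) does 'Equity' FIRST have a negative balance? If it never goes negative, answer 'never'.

After txn 1: Equity=95
After txn 2: Equity=108
After txn 3: Equity=-370

Answer: 3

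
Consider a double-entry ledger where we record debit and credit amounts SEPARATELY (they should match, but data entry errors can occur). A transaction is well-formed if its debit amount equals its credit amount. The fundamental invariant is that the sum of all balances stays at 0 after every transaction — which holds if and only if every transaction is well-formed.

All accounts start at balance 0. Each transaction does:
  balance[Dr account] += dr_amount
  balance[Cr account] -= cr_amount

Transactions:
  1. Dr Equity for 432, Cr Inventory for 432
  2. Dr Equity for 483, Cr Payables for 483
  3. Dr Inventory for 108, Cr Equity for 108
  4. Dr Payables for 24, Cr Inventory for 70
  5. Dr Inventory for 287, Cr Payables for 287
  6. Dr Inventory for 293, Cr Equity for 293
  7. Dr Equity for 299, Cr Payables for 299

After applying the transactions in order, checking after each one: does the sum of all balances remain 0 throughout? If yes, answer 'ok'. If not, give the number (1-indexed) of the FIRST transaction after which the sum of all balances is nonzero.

After txn 1: dr=432 cr=432 sum_balances=0
After txn 2: dr=483 cr=483 sum_balances=0
After txn 3: dr=108 cr=108 sum_balances=0
After txn 4: dr=24 cr=70 sum_balances=-46
After txn 5: dr=287 cr=287 sum_balances=-46
After txn 6: dr=293 cr=293 sum_balances=-46
After txn 7: dr=299 cr=299 sum_balances=-46

Answer: 4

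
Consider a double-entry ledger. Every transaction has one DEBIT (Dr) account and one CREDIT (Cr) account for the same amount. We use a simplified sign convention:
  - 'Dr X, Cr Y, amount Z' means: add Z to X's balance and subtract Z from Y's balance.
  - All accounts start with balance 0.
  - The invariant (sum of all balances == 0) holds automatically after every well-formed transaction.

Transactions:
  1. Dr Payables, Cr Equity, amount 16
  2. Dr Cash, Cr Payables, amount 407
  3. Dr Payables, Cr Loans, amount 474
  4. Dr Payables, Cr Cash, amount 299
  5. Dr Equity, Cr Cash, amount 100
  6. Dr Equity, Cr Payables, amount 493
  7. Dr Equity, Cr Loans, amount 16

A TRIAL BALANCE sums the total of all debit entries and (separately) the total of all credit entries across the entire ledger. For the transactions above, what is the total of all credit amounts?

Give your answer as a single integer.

Answer: 1805

Derivation:
Txn 1: credit+=16
Txn 2: credit+=407
Txn 3: credit+=474
Txn 4: credit+=299
Txn 5: credit+=100
Txn 6: credit+=493
Txn 7: credit+=16
Total credits = 1805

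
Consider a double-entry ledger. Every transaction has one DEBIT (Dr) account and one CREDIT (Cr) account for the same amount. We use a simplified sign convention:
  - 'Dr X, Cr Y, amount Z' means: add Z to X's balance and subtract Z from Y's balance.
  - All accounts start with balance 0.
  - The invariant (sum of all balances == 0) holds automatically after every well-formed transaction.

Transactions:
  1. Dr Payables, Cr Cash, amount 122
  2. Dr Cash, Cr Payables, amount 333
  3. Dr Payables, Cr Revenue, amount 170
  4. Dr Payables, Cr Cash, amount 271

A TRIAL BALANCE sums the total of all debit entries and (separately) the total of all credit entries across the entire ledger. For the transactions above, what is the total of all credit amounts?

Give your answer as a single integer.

Answer: 896

Derivation:
Txn 1: credit+=122
Txn 2: credit+=333
Txn 3: credit+=170
Txn 4: credit+=271
Total credits = 896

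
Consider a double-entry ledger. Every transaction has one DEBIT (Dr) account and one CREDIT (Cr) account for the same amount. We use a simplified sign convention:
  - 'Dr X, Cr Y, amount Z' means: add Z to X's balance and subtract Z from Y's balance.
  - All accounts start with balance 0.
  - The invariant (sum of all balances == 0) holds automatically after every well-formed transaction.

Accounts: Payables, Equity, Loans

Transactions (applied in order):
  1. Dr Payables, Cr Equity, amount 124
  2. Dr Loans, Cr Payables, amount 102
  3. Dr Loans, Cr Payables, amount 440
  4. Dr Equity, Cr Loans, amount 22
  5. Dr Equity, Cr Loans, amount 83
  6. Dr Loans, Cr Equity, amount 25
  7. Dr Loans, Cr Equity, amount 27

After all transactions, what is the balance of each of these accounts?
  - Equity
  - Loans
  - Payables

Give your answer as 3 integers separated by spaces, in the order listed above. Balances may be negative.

After txn 1 (Dr Payables, Cr Equity, amount 124): Equity=-124 Payables=124
After txn 2 (Dr Loans, Cr Payables, amount 102): Equity=-124 Loans=102 Payables=22
After txn 3 (Dr Loans, Cr Payables, amount 440): Equity=-124 Loans=542 Payables=-418
After txn 4 (Dr Equity, Cr Loans, amount 22): Equity=-102 Loans=520 Payables=-418
After txn 5 (Dr Equity, Cr Loans, amount 83): Equity=-19 Loans=437 Payables=-418
After txn 6 (Dr Loans, Cr Equity, amount 25): Equity=-44 Loans=462 Payables=-418
After txn 7 (Dr Loans, Cr Equity, amount 27): Equity=-71 Loans=489 Payables=-418

Answer: -71 489 -418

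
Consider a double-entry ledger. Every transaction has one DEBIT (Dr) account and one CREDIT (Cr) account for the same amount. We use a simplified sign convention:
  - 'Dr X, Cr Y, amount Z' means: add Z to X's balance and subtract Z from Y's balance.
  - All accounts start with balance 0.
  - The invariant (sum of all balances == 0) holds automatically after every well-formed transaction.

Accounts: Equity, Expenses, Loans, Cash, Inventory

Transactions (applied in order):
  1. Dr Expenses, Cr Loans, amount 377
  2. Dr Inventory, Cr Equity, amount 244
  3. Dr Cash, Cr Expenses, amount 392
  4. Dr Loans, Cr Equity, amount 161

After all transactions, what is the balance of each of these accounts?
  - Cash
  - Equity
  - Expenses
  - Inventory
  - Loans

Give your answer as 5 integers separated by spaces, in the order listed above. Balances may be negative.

After txn 1 (Dr Expenses, Cr Loans, amount 377): Expenses=377 Loans=-377
After txn 2 (Dr Inventory, Cr Equity, amount 244): Equity=-244 Expenses=377 Inventory=244 Loans=-377
After txn 3 (Dr Cash, Cr Expenses, amount 392): Cash=392 Equity=-244 Expenses=-15 Inventory=244 Loans=-377
After txn 4 (Dr Loans, Cr Equity, amount 161): Cash=392 Equity=-405 Expenses=-15 Inventory=244 Loans=-216

Answer: 392 -405 -15 244 -216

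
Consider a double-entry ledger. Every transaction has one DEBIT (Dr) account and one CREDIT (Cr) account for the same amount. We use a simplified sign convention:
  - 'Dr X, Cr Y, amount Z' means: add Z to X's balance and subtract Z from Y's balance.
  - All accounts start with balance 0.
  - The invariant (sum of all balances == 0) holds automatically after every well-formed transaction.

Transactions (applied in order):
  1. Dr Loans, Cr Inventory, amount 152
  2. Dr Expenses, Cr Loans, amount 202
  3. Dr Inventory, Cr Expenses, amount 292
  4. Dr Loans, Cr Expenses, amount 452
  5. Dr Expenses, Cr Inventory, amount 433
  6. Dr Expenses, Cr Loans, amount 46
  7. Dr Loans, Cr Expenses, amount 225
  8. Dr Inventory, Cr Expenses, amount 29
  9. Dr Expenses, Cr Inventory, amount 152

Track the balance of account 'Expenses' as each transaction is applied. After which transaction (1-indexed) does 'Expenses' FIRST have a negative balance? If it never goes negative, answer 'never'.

After txn 1: Expenses=0
After txn 2: Expenses=202
After txn 3: Expenses=-90

Answer: 3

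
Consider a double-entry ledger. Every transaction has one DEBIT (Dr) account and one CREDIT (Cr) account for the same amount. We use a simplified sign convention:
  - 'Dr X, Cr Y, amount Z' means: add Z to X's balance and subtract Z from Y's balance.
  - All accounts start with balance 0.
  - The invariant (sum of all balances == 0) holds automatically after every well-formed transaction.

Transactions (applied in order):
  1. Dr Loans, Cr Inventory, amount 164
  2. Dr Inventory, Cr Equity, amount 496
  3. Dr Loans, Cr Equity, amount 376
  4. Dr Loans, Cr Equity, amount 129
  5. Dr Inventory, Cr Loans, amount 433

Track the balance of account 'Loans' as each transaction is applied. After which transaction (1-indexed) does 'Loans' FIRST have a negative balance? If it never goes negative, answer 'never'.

Answer: never

Derivation:
After txn 1: Loans=164
After txn 2: Loans=164
After txn 3: Loans=540
After txn 4: Loans=669
After txn 5: Loans=236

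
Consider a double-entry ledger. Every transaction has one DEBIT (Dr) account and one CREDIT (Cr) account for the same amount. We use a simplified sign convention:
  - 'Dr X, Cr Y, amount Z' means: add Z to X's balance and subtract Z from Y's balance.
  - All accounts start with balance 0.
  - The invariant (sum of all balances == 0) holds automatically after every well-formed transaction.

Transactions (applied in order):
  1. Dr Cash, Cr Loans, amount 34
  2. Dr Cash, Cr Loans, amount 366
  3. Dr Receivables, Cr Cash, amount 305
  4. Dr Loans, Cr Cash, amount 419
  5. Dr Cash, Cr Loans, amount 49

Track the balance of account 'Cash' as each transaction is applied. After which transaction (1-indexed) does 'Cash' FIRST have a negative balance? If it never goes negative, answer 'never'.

Answer: 4

Derivation:
After txn 1: Cash=34
After txn 2: Cash=400
After txn 3: Cash=95
After txn 4: Cash=-324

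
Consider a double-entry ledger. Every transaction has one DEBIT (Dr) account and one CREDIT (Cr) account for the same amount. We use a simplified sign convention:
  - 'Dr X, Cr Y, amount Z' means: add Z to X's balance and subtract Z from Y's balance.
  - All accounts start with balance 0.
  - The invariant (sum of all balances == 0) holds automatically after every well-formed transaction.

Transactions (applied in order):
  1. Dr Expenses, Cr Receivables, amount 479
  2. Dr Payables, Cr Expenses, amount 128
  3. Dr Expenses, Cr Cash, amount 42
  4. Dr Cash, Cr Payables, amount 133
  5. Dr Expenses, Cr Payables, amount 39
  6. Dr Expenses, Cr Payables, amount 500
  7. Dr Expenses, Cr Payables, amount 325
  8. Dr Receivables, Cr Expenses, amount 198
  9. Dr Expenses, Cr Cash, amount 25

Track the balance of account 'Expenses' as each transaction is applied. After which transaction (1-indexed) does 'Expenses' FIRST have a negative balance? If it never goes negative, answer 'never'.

Answer: never

Derivation:
After txn 1: Expenses=479
After txn 2: Expenses=351
After txn 3: Expenses=393
After txn 4: Expenses=393
After txn 5: Expenses=432
After txn 6: Expenses=932
After txn 7: Expenses=1257
After txn 8: Expenses=1059
After txn 9: Expenses=1084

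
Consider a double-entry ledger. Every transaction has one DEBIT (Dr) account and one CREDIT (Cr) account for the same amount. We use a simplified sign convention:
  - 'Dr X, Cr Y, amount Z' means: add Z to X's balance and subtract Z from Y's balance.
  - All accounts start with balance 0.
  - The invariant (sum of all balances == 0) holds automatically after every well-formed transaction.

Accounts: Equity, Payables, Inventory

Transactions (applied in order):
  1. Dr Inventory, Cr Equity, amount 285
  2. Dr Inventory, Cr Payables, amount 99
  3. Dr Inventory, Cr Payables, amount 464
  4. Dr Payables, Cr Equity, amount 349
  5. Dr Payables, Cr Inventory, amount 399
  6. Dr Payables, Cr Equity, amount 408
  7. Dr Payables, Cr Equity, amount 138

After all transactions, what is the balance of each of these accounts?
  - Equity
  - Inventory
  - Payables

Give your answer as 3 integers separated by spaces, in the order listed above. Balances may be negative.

Answer: -1180 449 731

Derivation:
After txn 1 (Dr Inventory, Cr Equity, amount 285): Equity=-285 Inventory=285
After txn 2 (Dr Inventory, Cr Payables, amount 99): Equity=-285 Inventory=384 Payables=-99
After txn 3 (Dr Inventory, Cr Payables, amount 464): Equity=-285 Inventory=848 Payables=-563
After txn 4 (Dr Payables, Cr Equity, amount 349): Equity=-634 Inventory=848 Payables=-214
After txn 5 (Dr Payables, Cr Inventory, amount 399): Equity=-634 Inventory=449 Payables=185
After txn 6 (Dr Payables, Cr Equity, amount 408): Equity=-1042 Inventory=449 Payables=593
After txn 7 (Dr Payables, Cr Equity, amount 138): Equity=-1180 Inventory=449 Payables=731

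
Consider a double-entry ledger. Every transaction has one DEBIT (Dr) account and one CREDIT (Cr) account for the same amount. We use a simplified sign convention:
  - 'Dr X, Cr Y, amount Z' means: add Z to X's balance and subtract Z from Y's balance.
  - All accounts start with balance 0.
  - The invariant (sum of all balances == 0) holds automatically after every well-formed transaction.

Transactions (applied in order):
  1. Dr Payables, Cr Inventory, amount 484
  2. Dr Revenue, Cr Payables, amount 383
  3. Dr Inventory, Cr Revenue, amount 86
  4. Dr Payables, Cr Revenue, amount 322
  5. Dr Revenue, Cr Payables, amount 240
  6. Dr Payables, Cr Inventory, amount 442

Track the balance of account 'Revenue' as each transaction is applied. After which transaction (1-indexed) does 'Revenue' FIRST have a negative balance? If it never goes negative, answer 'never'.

Answer: 4

Derivation:
After txn 1: Revenue=0
After txn 2: Revenue=383
After txn 3: Revenue=297
After txn 4: Revenue=-25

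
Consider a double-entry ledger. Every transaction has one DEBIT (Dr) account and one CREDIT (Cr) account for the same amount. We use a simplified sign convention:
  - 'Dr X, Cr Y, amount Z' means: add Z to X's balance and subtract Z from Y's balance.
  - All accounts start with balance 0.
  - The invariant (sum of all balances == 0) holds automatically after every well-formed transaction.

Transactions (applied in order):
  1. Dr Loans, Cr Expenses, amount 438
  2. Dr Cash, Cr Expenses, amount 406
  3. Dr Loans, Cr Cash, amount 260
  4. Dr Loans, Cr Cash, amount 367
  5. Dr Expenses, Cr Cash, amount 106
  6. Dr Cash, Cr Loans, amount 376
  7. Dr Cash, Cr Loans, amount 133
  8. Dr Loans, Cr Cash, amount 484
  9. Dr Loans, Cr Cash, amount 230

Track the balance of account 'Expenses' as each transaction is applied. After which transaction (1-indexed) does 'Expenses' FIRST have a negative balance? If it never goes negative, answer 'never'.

After txn 1: Expenses=-438

Answer: 1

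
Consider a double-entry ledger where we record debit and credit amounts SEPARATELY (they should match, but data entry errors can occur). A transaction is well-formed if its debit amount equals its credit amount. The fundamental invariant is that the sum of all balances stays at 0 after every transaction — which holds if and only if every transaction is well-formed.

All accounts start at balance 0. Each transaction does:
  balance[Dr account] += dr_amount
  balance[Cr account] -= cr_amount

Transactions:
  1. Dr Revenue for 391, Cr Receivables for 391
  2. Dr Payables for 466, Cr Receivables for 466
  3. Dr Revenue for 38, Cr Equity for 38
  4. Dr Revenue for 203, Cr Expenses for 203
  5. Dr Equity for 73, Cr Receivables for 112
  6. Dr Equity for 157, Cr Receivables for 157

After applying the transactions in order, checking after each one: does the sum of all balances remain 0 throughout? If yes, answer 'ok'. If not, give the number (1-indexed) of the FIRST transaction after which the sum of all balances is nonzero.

Answer: 5

Derivation:
After txn 1: dr=391 cr=391 sum_balances=0
After txn 2: dr=466 cr=466 sum_balances=0
After txn 3: dr=38 cr=38 sum_balances=0
After txn 4: dr=203 cr=203 sum_balances=0
After txn 5: dr=73 cr=112 sum_balances=-39
After txn 6: dr=157 cr=157 sum_balances=-39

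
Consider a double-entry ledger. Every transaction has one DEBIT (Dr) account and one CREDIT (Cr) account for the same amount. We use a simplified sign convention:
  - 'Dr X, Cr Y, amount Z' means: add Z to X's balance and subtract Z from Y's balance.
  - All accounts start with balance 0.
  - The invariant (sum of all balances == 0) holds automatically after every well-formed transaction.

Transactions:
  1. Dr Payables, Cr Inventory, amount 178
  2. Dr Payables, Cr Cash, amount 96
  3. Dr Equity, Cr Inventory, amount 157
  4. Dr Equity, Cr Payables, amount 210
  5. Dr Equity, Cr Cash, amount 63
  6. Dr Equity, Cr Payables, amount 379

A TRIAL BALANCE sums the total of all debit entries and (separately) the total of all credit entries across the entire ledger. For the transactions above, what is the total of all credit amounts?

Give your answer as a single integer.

Answer: 1083

Derivation:
Txn 1: credit+=178
Txn 2: credit+=96
Txn 3: credit+=157
Txn 4: credit+=210
Txn 5: credit+=63
Txn 6: credit+=379
Total credits = 1083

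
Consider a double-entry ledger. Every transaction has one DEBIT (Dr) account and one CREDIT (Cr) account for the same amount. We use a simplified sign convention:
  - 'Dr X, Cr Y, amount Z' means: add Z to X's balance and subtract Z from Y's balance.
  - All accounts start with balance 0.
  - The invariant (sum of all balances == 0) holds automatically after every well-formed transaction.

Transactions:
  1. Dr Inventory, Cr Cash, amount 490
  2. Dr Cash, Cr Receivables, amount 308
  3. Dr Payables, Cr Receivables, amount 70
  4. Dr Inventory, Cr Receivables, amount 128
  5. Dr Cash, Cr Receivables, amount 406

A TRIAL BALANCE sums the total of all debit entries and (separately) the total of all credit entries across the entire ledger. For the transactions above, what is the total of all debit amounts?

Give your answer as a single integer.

Answer: 1402

Derivation:
Txn 1: debit+=490
Txn 2: debit+=308
Txn 3: debit+=70
Txn 4: debit+=128
Txn 5: debit+=406
Total debits = 1402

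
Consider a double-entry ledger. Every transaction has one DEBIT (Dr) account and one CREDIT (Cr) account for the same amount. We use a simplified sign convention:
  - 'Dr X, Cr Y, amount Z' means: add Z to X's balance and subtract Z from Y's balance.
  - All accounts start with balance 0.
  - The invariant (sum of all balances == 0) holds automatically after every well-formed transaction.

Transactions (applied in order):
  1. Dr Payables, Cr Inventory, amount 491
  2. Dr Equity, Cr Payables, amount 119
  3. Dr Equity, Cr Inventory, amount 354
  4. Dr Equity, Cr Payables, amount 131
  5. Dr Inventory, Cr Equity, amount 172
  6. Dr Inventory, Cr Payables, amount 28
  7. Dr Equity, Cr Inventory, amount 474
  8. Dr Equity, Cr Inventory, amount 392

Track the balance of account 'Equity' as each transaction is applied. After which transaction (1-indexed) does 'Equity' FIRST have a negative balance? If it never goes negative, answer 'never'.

Answer: never

Derivation:
After txn 1: Equity=0
After txn 2: Equity=119
After txn 3: Equity=473
After txn 4: Equity=604
After txn 5: Equity=432
After txn 6: Equity=432
After txn 7: Equity=906
After txn 8: Equity=1298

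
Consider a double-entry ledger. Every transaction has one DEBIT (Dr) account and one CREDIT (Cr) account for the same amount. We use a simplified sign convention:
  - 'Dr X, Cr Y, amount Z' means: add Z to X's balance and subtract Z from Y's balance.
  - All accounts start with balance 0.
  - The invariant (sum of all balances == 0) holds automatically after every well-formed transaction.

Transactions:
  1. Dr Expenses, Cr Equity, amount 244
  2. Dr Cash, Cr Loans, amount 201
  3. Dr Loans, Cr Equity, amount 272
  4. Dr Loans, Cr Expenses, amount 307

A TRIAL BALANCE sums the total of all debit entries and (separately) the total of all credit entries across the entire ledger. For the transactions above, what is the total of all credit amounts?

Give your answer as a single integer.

Txn 1: credit+=244
Txn 2: credit+=201
Txn 3: credit+=272
Txn 4: credit+=307
Total credits = 1024

Answer: 1024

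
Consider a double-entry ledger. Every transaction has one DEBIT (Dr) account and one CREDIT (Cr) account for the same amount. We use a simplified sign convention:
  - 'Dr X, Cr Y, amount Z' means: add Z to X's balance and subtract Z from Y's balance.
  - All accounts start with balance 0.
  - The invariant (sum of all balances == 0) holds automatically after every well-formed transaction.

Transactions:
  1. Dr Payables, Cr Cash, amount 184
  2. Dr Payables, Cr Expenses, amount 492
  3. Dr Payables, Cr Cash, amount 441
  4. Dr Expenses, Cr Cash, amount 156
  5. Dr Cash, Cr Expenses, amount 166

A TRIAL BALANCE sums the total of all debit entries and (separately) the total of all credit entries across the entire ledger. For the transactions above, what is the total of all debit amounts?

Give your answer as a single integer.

Answer: 1439

Derivation:
Txn 1: debit+=184
Txn 2: debit+=492
Txn 3: debit+=441
Txn 4: debit+=156
Txn 5: debit+=166
Total debits = 1439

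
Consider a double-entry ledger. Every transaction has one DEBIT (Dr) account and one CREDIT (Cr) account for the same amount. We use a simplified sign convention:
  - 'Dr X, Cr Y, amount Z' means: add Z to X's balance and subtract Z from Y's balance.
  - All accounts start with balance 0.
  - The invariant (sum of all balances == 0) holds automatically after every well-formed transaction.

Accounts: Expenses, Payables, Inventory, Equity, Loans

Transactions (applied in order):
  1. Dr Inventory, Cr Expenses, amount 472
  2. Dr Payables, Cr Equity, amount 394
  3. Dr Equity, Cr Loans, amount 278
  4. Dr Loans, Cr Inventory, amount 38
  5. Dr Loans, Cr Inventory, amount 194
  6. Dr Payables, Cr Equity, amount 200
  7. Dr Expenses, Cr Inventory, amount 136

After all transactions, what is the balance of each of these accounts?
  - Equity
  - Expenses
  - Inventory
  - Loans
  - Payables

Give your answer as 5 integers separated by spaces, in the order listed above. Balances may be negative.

After txn 1 (Dr Inventory, Cr Expenses, amount 472): Expenses=-472 Inventory=472
After txn 2 (Dr Payables, Cr Equity, amount 394): Equity=-394 Expenses=-472 Inventory=472 Payables=394
After txn 3 (Dr Equity, Cr Loans, amount 278): Equity=-116 Expenses=-472 Inventory=472 Loans=-278 Payables=394
After txn 4 (Dr Loans, Cr Inventory, amount 38): Equity=-116 Expenses=-472 Inventory=434 Loans=-240 Payables=394
After txn 5 (Dr Loans, Cr Inventory, amount 194): Equity=-116 Expenses=-472 Inventory=240 Loans=-46 Payables=394
After txn 6 (Dr Payables, Cr Equity, amount 200): Equity=-316 Expenses=-472 Inventory=240 Loans=-46 Payables=594
After txn 7 (Dr Expenses, Cr Inventory, amount 136): Equity=-316 Expenses=-336 Inventory=104 Loans=-46 Payables=594

Answer: -316 -336 104 -46 594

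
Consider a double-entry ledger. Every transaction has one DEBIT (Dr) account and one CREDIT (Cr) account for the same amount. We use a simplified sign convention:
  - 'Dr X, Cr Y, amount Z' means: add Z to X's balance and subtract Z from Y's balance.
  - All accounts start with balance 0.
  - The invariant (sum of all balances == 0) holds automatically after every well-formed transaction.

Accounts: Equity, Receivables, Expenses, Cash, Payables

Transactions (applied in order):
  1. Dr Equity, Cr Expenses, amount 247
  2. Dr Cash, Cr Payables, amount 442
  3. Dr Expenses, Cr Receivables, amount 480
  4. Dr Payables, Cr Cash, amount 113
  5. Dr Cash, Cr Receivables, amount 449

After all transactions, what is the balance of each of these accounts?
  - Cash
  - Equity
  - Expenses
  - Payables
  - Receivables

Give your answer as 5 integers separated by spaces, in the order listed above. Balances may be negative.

Answer: 778 247 233 -329 -929

Derivation:
After txn 1 (Dr Equity, Cr Expenses, amount 247): Equity=247 Expenses=-247
After txn 2 (Dr Cash, Cr Payables, amount 442): Cash=442 Equity=247 Expenses=-247 Payables=-442
After txn 3 (Dr Expenses, Cr Receivables, amount 480): Cash=442 Equity=247 Expenses=233 Payables=-442 Receivables=-480
After txn 4 (Dr Payables, Cr Cash, amount 113): Cash=329 Equity=247 Expenses=233 Payables=-329 Receivables=-480
After txn 5 (Dr Cash, Cr Receivables, amount 449): Cash=778 Equity=247 Expenses=233 Payables=-329 Receivables=-929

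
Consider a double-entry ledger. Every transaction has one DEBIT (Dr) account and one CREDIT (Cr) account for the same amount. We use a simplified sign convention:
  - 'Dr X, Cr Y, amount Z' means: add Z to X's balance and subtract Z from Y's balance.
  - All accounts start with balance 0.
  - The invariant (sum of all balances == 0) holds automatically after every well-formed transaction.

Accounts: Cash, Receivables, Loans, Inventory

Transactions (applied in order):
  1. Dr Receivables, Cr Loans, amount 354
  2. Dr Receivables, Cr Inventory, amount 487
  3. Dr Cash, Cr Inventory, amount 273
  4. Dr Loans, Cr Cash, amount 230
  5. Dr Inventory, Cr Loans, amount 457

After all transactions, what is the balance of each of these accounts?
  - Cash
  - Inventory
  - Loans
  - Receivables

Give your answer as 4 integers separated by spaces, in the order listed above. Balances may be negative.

After txn 1 (Dr Receivables, Cr Loans, amount 354): Loans=-354 Receivables=354
After txn 2 (Dr Receivables, Cr Inventory, amount 487): Inventory=-487 Loans=-354 Receivables=841
After txn 3 (Dr Cash, Cr Inventory, amount 273): Cash=273 Inventory=-760 Loans=-354 Receivables=841
After txn 4 (Dr Loans, Cr Cash, amount 230): Cash=43 Inventory=-760 Loans=-124 Receivables=841
After txn 5 (Dr Inventory, Cr Loans, amount 457): Cash=43 Inventory=-303 Loans=-581 Receivables=841

Answer: 43 -303 -581 841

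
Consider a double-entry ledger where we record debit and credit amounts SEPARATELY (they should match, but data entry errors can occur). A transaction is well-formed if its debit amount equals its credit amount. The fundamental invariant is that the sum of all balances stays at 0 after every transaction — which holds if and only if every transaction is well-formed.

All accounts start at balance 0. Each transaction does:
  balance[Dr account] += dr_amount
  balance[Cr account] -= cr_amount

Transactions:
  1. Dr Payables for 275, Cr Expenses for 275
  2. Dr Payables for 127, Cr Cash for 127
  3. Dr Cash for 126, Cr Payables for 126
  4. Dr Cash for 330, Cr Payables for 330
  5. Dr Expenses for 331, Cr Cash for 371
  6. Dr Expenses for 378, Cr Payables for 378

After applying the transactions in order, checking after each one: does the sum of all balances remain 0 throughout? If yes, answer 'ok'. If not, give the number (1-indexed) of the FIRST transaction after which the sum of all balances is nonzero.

After txn 1: dr=275 cr=275 sum_balances=0
After txn 2: dr=127 cr=127 sum_balances=0
After txn 3: dr=126 cr=126 sum_balances=0
After txn 4: dr=330 cr=330 sum_balances=0
After txn 5: dr=331 cr=371 sum_balances=-40
After txn 6: dr=378 cr=378 sum_balances=-40

Answer: 5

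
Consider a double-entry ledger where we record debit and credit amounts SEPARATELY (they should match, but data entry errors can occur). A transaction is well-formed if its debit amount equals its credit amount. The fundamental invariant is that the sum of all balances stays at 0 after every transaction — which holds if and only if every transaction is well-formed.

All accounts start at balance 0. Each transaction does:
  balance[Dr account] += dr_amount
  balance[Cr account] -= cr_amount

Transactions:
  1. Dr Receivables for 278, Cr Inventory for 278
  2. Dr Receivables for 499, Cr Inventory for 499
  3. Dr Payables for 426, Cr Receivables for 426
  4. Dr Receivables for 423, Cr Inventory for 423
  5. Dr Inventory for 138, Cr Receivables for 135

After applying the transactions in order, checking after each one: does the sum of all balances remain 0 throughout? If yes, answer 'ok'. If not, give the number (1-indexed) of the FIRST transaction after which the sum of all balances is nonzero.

Answer: 5

Derivation:
After txn 1: dr=278 cr=278 sum_balances=0
After txn 2: dr=499 cr=499 sum_balances=0
After txn 3: dr=426 cr=426 sum_balances=0
After txn 4: dr=423 cr=423 sum_balances=0
After txn 5: dr=138 cr=135 sum_balances=3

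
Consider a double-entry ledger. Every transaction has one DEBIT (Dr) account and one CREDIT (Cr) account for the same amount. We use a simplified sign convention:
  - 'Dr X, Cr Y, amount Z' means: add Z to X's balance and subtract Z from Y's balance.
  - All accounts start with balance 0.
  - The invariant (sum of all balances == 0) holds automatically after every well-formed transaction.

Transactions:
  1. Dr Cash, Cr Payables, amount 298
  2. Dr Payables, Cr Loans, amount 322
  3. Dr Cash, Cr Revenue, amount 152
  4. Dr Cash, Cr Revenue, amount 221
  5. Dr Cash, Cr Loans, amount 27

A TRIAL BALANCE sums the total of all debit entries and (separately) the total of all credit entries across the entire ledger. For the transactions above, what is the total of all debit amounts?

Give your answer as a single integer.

Txn 1: debit+=298
Txn 2: debit+=322
Txn 3: debit+=152
Txn 4: debit+=221
Txn 5: debit+=27
Total debits = 1020

Answer: 1020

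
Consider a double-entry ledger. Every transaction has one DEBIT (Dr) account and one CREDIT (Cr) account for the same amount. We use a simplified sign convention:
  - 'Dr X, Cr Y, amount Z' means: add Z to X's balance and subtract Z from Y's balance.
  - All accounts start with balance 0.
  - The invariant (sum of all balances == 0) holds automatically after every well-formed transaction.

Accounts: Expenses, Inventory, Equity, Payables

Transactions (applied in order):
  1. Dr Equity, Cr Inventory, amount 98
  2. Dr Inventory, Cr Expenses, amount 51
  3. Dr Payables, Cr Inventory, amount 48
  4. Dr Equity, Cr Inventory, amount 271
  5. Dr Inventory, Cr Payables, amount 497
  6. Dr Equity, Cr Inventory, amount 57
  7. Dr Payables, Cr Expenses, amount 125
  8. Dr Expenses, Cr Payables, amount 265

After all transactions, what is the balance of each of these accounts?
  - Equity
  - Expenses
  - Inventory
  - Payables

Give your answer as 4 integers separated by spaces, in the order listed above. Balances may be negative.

After txn 1 (Dr Equity, Cr Inventory, amount 98): Equity=98 Inventory=-98
After txn 2 (Dr Inventory, Cr Expenses, amount 51): Equity=98 Expenses=-51 Inventory=-47
After txn 3 (Dr Payables, Cr Inventory, amount 48): Equity=98 Expenses=-51 Inventory=-95 Payables=48
After txn 4 (Dr Equity, Cr Inventory, amount 271): Equity=369 Expenses=-51 Inventory=-366 Payables=48
After txn 5 (Dr Inventory, Cr Payables, amount 497): Equity=369 Expenses=-51 Inventory=131 Payables=-449
After txn 6 (Dr Equity, Cr Inventory, amount 57): Equity=426 Expenses=-51 Inventory=74 Payables=-449
After txn 7 (Dr Payables, Cr Expenses, amount 125): Equity=426 Expenses=-176 Inventory=74 Payables=-324
After txn 8 (Dr Expenses, Cr Payables, amount 265): Equity=426 Expenses=89 Inventory=74 Payables=-589

Answer: 426 89 74 -589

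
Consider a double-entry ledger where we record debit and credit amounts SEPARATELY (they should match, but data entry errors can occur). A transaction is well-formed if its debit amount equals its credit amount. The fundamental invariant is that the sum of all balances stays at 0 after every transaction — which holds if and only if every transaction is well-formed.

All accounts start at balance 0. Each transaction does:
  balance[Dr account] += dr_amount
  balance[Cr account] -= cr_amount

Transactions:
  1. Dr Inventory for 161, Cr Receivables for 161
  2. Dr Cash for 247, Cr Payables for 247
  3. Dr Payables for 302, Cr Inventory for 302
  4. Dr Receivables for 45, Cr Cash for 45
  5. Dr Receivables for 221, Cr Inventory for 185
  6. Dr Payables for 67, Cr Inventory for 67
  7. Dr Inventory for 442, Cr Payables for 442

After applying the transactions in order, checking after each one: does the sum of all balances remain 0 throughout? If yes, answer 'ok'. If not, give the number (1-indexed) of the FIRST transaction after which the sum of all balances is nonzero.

After txn 1: dr=161 cr=161 sum_balances=0
After txn 2: dr=247 cr=247 sum_balances=0
After txn 3: dr=302 cr=302 sum_balances=0
After txn 4: dr=45 cr=45 sum_balances=0
After txn 5: dr=221 cr=185 sum_balances=36
After txn 6: dr=67 cr=67 sum_balances=36
After txn 7: dr=442 cr=442 sum_balances=36

Answer: 5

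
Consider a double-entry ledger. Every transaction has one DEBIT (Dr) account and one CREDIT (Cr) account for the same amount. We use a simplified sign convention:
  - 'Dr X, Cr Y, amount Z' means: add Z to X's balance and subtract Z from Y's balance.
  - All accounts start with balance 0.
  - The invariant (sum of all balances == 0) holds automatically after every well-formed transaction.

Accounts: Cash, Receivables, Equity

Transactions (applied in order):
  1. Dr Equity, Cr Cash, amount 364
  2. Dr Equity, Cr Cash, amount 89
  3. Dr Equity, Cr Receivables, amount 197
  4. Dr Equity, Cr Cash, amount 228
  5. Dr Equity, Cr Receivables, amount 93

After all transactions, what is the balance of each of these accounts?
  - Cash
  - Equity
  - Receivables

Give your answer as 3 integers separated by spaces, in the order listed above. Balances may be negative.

After txn 1 (Dr Equity, Cr Cash, amount 364): Cash=-364 Equity=364
After txn 2 (Dr Equity, Cr Cash, amount 89): Cash=-453 Equity=453
After txn 3 (Dr Equity, Cr Receivables, amount 197): Cash=-453 Equity=650 Receivables=-197
After txn 4 (Dr Equity, Cr Cash, amount 228): Cash=-681 Equity=878 Receivables=-197
After txn 5 (Dr Equity, Cr Receivables, amount 93): Cash=-681 Equity=971 Receivables=-290

Answer: -681 971 -290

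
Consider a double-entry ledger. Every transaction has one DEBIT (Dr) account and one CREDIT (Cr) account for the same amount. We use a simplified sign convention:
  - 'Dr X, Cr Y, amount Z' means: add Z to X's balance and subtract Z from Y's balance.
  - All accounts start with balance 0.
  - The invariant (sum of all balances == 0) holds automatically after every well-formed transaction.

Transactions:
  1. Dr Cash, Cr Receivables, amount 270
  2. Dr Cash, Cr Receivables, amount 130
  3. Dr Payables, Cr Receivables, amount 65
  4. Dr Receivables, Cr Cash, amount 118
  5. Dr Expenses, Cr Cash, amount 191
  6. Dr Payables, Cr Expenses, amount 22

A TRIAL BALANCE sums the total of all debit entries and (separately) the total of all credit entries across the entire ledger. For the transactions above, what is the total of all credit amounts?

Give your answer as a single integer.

Txn 1: credit+=270
Txn 2: credit+=130
Txn 3: credit+=65
Txn 4: credit+=118
Txn 5: credit+=191
Txn 6: credit+=22
Total credits = 796

Answer: 796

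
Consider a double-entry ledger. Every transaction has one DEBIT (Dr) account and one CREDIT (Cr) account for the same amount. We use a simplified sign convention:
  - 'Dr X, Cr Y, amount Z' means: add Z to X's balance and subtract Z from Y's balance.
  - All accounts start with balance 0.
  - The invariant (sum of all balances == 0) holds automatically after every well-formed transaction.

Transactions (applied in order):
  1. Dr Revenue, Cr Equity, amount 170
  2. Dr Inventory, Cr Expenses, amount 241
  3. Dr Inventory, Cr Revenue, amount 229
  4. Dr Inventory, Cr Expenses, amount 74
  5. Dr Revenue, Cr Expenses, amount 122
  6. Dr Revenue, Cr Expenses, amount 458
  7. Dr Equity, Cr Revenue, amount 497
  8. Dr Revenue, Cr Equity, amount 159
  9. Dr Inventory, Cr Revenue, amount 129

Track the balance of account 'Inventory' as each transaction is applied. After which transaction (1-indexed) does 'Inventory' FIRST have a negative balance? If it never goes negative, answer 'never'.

After txn 1: Inventory=0
After txn 2: Inventory=241
After txn 3: Inventory=470
After txn 4: Inventory=544
After txn 5: Inventory=544
After txn 6: Inventory=544
After txn 7: Inventory=544
After txn 8: Inventory=544
After txn 9: Inventory=673

Answer: never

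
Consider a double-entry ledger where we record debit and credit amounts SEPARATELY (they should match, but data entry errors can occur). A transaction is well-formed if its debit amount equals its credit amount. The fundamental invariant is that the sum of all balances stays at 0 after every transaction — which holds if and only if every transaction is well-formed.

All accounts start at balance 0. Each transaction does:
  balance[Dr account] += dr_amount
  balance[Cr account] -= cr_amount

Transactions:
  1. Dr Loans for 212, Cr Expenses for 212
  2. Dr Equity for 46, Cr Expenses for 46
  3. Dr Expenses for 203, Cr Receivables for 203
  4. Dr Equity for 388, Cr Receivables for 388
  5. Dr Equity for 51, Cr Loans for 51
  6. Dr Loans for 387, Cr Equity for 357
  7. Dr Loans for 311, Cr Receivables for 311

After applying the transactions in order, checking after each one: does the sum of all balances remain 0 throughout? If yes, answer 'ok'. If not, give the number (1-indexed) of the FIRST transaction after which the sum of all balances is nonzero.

After txn 1: dr=212 cr=212 sum_balances=0
After txn 2: dr=46 cr=46 sum_balances=0
After txn 3: dr=203 cr=203 sum_balances=0
After txn 4: dr=388 cr=388 sum_balances=0
After txn 5: dr=51 cr=51 sum_balances=0
After txn 6: dr=387 cr=357 sum_balances=30
After txn 7: dr=311 cr=311 sum_balances=30

Answer: 6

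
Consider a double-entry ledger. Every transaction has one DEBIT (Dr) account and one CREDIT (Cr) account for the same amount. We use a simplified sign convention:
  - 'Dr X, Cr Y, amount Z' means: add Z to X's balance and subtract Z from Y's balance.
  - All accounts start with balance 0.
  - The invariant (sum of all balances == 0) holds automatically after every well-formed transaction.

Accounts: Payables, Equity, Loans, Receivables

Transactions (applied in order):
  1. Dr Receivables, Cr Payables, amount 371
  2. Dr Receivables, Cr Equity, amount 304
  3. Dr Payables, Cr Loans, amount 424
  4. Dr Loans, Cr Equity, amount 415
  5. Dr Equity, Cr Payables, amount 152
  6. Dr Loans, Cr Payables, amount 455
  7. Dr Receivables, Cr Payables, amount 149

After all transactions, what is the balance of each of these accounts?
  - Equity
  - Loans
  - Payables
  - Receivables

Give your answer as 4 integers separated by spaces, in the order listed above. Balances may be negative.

After txn 1 (Dr Receivables, Cr Payables, amount 371): Payables=-371 Receivables=371
After txn 2 (Dr Receivables, Cr Equity, amount 304): Equity=-304 Payables=-371 Receivables=675
After txn 3 (Dr Payables, Cr Loans, amount 424): Equity=-304 Loans=-424 Payables=53 Receivables=675
After txn 4 (Dr Loans, Cr Equity, amount 415): Equity=-719 Loans=-9 Payables=53 Receivables=675
After txn 5 (Dr Equity, Cr Payables, amount 152): Equity=-567 Loans=-9 Payables=-99 Receivables=675
After txn 6 (Dr Loans, Cr Payables, amount 455): Equity=-567 Loans=446 Payables=-554 Receivables=675
After txn 7 (Dr Receivables, Cr Payables, amount 149): Equity=-567 Loans=446 Payables=-703 Receivables=824

Answer: -567 446 -703 824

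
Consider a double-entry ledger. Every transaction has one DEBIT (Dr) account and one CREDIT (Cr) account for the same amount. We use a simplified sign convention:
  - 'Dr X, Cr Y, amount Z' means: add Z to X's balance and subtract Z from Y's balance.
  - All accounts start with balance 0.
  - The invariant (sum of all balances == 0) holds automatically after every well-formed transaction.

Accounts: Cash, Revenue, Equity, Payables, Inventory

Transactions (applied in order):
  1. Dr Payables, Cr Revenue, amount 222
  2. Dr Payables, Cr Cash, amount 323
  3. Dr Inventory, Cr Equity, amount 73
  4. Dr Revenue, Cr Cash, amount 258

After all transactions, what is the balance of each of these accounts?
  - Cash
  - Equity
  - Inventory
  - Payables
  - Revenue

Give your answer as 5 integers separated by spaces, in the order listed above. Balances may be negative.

Answer: -581 -73 73 545 36

Derivation:
After txn 1 (Dr Payables, Cr Revenue, amount 222): Payables=222 Revenue=-222
After txn 2 (Dr Payables, Cr Cash, amount 323): Cash=-323 Payables=545 Revenue=-222
After txn 3 (Dr Inventory, Cr Equity, amount 73): Cash=-323 Equity=-73 Inventory=73 Payables=545 Revenue=-222
After txn 4 (Dr Revenue, Cr Cash, amount 258): Cash=-581 Equity=-73 Inventory=73 Payables=545 Revenue=36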